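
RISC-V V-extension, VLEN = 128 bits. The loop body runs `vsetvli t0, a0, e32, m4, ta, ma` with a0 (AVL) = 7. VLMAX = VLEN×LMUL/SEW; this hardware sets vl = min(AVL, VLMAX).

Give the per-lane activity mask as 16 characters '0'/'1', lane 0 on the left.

VLMAX = (128 × 4) / 32 = 16 lanes
vl = min(AVL, VLMAX) = min(7, 16) = 7
bits (lane 0 leftmost): 1111111000000000

predicate = 1111111000000000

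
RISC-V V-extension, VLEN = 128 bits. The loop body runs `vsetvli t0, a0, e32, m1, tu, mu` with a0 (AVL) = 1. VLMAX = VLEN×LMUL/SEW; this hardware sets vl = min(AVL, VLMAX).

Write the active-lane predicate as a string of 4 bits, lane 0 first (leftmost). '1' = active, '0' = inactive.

predicate = 1000

VLMAX = VLEN×LMUL/SEW = 128×1/32 = 4
vl = min(AVL, VLMAX) = min(1, 4) = 1
bits (lane 0 leftmost): 1000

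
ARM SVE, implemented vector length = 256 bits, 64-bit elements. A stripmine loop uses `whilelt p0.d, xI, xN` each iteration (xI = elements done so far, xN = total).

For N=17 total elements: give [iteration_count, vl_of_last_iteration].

[iterations, last_vl] = [5, 1]

lane count: 256 div 64 = 4
N=17: ⌈17/4⌉ = 5 iters; last vl = 17 − 4×4 = 1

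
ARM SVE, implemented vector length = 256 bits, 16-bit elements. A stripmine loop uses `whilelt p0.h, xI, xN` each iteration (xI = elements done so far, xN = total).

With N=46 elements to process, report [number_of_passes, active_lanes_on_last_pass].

[iterations, last_vl] = [3, 14]

register lanes = 256/16 = 16
46 elements at 16/iter → 3 passes, remainder 14 on the last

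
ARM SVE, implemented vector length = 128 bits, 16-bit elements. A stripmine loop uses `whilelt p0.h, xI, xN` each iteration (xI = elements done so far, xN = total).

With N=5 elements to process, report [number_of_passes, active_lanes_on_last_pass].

register lanes = 128/16 = 8
iterations = ceil(5/8) = 1; final-pass vl = 5

[iterations, last_vl] = [1, 5]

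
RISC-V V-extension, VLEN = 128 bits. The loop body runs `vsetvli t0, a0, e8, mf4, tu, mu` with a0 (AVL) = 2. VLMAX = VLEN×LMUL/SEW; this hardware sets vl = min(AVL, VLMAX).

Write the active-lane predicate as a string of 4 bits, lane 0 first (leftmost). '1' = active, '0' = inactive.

lanes per group: 128·1/4/8 = 4
AVL=2 ≤ VLMAX=4, so vl = 2
bits (lane 0 leftmost): 1100

predicate = 1100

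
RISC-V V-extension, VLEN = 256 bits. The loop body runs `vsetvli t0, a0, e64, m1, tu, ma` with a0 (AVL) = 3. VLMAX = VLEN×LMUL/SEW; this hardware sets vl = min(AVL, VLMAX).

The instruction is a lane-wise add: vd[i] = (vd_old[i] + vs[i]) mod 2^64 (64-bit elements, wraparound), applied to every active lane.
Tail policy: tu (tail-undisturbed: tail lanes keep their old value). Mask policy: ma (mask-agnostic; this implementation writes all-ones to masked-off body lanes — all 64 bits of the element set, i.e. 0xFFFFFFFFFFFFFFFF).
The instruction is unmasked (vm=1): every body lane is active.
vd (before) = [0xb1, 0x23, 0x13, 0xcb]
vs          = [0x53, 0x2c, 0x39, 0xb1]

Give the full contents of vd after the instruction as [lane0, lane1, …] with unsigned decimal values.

vd = [260, 79, 76, 203]

lanes per group: 256·1/64 = 4
vl ← min(3, 4) = 3
  i=0: add(0xb1,0x53) → 260
  i=1: add(0x23,0x2c) → 79
  i=2: add(0x13,0x39) → 76
  i=3: tail/keep → 203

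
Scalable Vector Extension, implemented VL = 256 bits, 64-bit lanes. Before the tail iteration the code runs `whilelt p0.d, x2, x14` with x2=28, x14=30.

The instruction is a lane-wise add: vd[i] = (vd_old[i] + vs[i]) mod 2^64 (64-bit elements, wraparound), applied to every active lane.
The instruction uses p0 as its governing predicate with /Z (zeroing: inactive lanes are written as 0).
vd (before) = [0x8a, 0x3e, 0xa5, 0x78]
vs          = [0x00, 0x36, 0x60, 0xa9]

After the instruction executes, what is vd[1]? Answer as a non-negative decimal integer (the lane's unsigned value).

vd[1] = 116

256-bit reg / 64-bit elem → 4 lanes
p0[j] = (28+j < 30); true for j=0..1 → 2 lanes set
vd[0] add(0x8a,0x00) -> 0x8a
vd[1] add(0x3e,0x36) -> 0x74
vd[2] tail/zero -> 0x00
vd[3] tail/zero -> 0x00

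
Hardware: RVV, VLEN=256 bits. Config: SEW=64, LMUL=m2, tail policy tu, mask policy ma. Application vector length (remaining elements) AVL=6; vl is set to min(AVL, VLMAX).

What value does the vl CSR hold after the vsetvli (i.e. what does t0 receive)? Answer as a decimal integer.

VLMAX = (256 × 2) / 64 = 8 lanes
AVL=6 ≤ VLMAX=8, so vl = 6

vl = 6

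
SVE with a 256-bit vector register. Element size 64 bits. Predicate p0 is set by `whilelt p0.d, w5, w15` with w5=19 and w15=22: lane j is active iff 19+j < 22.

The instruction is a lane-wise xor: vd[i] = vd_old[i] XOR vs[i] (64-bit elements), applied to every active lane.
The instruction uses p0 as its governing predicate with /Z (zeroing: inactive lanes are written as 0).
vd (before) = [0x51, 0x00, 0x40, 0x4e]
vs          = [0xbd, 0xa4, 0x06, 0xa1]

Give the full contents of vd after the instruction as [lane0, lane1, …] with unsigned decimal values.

register lanes = 256/64 = 4
active while 19+j < 22, i.e. j ∈ [0,3) capped at 4 ⇒ 3
vd[0] xor(0x51,0xbd) -> 0xec
vd[1] xor(0x00,0xa4) -> 0xa4
vd[2] xor(0x40,0x06) -> 0x46
vd[3] tail/zero -> 0x00

vd = [236, 164, 70, 0]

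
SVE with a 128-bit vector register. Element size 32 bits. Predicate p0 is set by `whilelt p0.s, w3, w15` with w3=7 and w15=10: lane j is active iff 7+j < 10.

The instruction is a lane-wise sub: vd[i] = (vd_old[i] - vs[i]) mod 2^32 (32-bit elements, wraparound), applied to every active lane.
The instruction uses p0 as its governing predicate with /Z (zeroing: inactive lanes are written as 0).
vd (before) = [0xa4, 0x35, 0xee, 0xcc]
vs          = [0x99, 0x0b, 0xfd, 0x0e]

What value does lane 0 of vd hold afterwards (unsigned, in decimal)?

vd[0] = 11

lane count: 128 div 32 = 4
p0[j] = (7+j < 10); true for j=0..2 → 3 lanes set
  i=0: sub(0xa4,0x99) → 11
  i=1: sub(0x35,0x0b) → 42
  i=2: sub(0xee,0xfd) → 4294967281
  i=3: tail/zero → 0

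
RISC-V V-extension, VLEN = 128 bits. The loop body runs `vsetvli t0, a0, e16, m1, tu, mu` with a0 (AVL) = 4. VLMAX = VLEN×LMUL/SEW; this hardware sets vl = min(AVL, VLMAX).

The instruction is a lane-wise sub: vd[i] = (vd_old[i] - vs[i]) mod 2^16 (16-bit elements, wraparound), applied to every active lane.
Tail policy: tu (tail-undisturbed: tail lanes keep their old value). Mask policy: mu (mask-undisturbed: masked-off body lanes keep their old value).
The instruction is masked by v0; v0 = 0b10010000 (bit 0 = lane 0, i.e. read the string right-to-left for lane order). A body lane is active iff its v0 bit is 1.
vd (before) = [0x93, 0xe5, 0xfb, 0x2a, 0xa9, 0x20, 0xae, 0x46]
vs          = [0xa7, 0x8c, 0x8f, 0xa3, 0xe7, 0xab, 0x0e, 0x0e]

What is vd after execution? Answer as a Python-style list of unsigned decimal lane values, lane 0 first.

vd = [147, 229, 251, 42, 169, 32, 174, 70]

VLMAX = (128 × 1) / 16 = 8 lanes
vl = min(AVL, VLMAX) = min(4, 8) = 4
  i=0: mask-off/keep → 147
  i=1: mask-off/keep → 229
  i=2: mask-off/keep → 251
  i=3: mask-off/keep → 42
  i=4: tail/keep → 169
  i=5: tail/keep → 32
  i=6: tail/keep → 174
  i=7: tail/keep → 70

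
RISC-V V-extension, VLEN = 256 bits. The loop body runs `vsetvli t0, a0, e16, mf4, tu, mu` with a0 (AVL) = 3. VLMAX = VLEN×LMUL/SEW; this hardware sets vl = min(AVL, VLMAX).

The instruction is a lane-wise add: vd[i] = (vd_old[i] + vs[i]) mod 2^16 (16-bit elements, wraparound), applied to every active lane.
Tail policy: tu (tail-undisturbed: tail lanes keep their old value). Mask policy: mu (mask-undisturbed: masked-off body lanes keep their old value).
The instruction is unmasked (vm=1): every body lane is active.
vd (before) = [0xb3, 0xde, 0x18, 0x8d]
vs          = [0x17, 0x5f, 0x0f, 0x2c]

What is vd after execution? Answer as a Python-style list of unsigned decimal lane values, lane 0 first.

lanes per group: 256·1/4/16 = 4
AVL=3 ≤ VLMAX=4, so vl = 3
lane  0: add(0xb3,0x17) ⇒ 0xca
lane  1: add(0xde,0x5f) ⇒ 0x13d
lane  2: add(0x18,0x0f) ⇒ 0x27
lane  3: tail/keep ⇒ 0x8d

vd = [202, 317, 39, 141]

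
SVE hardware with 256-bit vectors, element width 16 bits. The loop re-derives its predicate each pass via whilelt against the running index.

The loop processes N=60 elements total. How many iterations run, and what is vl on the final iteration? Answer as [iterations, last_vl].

register lanes = 256/16 = 16
iterations = ceil(60/16) = 4; final-pass vl = 12

[iterations, last_vl] = [4, 12]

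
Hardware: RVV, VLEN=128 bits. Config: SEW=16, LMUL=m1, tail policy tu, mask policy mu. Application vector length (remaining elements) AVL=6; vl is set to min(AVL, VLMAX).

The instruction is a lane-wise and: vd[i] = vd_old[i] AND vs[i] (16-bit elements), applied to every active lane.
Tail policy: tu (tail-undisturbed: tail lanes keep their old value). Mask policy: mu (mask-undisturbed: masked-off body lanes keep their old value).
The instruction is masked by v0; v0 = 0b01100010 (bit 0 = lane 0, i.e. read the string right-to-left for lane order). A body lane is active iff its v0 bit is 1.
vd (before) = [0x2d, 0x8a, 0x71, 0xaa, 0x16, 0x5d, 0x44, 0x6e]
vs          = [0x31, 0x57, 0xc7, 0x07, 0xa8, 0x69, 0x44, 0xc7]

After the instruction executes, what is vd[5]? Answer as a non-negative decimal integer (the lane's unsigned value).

vd[5] = 73

VLMAX = VLEN×LMUL/SEW = 128×1/16 = 8
vl ← min(6, 8) = 6
[0] mask-off/keep = 0x2d
[1] and(0x8a,0x57) = 0x02
[2] mask-off/keep = 0x71
[3] mask-off/keep = 0xaa
[4] mask-off/keep = 0x16
[5] and(0x5d,0x69) = 0x49
[6] tail/keep = 0x44
[7] tail/keep = 0x6e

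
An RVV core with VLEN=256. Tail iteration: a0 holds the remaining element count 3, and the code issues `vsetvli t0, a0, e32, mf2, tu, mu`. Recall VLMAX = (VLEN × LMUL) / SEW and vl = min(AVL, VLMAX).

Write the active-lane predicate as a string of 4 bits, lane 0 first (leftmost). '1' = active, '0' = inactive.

VLMAX = VLEN×LMUL/SEW = 256×1/2/32 = 4
vl ← min(3, 4) = 3
bits (lane 0 leftmost): 1110

predicate = 1110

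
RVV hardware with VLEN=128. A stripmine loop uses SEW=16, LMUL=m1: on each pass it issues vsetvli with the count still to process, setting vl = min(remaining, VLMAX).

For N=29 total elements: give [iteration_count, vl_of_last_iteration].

[iterations, last_vl] = [4, 5]

lanes per group: 128·1/16 = 8
iterations = ceil(29/8) = 4; final-pass vl = 5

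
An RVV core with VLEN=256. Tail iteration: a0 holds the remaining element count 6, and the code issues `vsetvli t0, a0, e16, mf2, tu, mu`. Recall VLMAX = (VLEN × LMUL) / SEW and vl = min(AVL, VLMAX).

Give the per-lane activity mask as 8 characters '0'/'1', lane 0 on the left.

predicate = 11111100

VLMAX = VLEN×LMUL/SEW = 256×1/2/16 = 8
vl = min(AVL, VLMAX) = min(6, 8) = 6
bits (lane 0 leftmost): 11111100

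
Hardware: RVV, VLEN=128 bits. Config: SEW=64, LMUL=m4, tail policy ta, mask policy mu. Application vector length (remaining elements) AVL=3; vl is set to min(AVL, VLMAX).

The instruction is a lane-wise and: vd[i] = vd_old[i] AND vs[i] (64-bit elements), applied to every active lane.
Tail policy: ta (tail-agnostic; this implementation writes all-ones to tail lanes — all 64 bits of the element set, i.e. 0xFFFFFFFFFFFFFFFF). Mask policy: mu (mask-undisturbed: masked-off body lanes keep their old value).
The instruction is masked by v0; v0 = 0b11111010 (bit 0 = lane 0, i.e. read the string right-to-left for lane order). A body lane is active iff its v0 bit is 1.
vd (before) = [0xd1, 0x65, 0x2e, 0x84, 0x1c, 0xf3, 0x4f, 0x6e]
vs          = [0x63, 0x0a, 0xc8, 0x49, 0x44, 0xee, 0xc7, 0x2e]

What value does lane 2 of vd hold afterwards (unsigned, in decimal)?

vd[2] = 46

VLMAX = (128 × 4) / 64 = 8 lanes
vl ← min(3, 8) = 3
vd[0] mask-off/keep -> 0xd1
vd[1] and(0x65,0x0a) -> 0x00
vd[2] mask-off/keep -> 0x2e
vd[3] tail/ones -> 0xffffffffffffffff
vd[4] tail/ones -> 0xffffffffffffffff
vd[5] tail/ones -> 0xffffffffffffffff
vd[6] tail/ones -> 0xffffffffffffffff
vd[7] tail/ones -> 0xffffffffffffffff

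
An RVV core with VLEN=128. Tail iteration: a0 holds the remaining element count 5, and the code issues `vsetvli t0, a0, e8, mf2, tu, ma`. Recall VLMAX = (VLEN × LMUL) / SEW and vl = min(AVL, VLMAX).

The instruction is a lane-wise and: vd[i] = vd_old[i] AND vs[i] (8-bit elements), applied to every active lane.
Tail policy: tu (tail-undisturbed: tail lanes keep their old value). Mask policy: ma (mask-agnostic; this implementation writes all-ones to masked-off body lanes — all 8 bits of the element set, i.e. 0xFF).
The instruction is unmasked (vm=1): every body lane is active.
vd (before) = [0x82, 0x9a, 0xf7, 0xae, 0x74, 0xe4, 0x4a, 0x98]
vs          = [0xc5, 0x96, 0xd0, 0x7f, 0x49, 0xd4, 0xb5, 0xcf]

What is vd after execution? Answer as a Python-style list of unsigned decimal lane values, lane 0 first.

lanes per group: 128·1/2/8 = 8
AVL=5 ≤ VLMAX=8, so vl = 5
  i=0: and(0x82,0xc5) → 128
  i=1: and(0x9a,0x96) → 146
  i=2: and(0xf7,0xd0) → 208
  i=3: and(0xae,0x7f) → 46
  i=4: and(0x74,0x49) → 64
  i=5: tail/keep → 228
  i=6: tail/keep → 74
  i=7: tail/keep → 152

vd = [128, 146, 208, 46, 64, 228, 74, 152]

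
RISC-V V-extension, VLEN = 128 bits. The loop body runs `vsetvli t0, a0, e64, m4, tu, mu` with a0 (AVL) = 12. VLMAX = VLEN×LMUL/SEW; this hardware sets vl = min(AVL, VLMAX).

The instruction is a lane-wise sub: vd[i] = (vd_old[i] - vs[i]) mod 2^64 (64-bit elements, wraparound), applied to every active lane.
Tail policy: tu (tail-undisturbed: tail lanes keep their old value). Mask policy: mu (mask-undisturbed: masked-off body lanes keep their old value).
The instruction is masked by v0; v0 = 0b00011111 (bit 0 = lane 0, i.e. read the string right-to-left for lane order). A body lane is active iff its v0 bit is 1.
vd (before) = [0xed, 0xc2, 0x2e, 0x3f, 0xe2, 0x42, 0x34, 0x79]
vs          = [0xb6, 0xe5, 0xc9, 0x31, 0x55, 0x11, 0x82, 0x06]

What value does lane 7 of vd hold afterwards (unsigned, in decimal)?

lanes per group: 128·4/64 = 8
vl ← min(12, 8) = 8
lane  0: sub(0xed,0xb6) ⇒ 0x37
lane  1: sub(0xc2,0xe5) ⇒ 0xffffffffffffffdd
lane  2: sub(0x2e,0xc9) ⇒ 0xffffffffffffff65
lane  3: sub(0x3f,0x31) ⇒ 0x0e
lane  4: sub(0xe2,0x55) ⇒ 0x8d
lane  5: mask-off/keep ⇒ 0x42
lane  6: mask-off/keep ⇒ 0x34
lane  7: mask-off/keep ⇒ 0x79

vd[7] = 121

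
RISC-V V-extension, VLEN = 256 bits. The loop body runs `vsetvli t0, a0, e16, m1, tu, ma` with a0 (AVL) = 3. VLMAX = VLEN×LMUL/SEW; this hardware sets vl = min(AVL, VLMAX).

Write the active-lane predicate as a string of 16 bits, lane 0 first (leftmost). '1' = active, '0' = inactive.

lanes per group: 256·1/16 = 16
AVL=3 ≤ VLMAX=16, so vl = 3
bits (lane 0 leftmost): 1110000000000000

predicate = 1110000000000000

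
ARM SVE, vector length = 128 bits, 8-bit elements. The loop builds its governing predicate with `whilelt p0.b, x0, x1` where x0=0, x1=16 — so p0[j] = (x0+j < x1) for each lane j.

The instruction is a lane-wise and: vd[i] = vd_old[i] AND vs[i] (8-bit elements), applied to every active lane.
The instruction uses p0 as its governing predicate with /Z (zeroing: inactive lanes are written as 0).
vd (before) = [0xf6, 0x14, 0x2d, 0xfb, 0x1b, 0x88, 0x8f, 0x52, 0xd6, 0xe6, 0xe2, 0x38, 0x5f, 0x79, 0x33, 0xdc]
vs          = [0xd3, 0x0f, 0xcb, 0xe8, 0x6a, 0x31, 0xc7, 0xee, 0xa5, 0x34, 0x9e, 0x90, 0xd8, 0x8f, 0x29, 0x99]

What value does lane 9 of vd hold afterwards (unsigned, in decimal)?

vd[9] = 36

register lanes = 128/8 = 16
whilelt: lane j active iff 0+j < 16 → j < 16 → 16 active
[0] and(0xf6,0xd3) = 0xd2
[1] and(0x14,0x0f) = 0x04
[2] and(0x2d,0xcb) = 0x09
[3] and(0xfb,0xe8) = 0xe8
[4] and(0x1b,0x6a) = 0x0a
[5] and(0x88,0x31) = 0x00
[6] and(0x8f,0xc7) = 0x87
[7] and(0x52,0xee) = 0x42
[8] and(0xd6,0xa5) = 0x84
[9] and(0xe6,0x34) = 0x24
[10] and(0xe2,0x9e) = 0x82
[11] and(0x38,0x90) = 0x10
[12] and(0x5f,0xd8) = 0x58
[13] and(0x79,0x8f) = 0x09
[14] and(0x33,0x29) = 0x21
[15] and(0xdc,0x99) = 0x98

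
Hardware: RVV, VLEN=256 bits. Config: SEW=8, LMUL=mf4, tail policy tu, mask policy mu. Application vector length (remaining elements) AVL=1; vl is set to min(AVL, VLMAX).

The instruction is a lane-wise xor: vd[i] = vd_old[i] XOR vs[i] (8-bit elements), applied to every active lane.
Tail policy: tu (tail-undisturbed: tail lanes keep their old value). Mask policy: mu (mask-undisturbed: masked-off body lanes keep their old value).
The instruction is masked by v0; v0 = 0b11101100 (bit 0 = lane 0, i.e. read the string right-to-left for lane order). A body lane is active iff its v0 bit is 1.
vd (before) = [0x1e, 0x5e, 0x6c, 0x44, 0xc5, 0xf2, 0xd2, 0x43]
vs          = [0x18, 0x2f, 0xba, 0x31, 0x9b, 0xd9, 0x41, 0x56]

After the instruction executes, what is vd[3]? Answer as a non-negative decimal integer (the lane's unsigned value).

vd[3] = 68

lanes per group: 256·1/4/8 = 8
vl ← min(1, 8) = 1
  i=0: mask-off/keep → 30
  i=1: tail/keep → 94
  i=2: tail/keep → 108
  i=3: tail/keep → 68
  i=4: tail/keep → 197
  i=5: tail/keep → 242
  i=6: tail/keep → 210
  i=7: tail/keep → 67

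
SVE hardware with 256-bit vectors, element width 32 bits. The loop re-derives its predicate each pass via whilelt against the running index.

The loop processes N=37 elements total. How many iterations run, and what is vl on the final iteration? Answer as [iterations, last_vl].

[iterations, last_vl] = [5, 5]

lane count: 256 div 32 = 8
37 elements at 8/iter → 5 passes, remainder 5 on the last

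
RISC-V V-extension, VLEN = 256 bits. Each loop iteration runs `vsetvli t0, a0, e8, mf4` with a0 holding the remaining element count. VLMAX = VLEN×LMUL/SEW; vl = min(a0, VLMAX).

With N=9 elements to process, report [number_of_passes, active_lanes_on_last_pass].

VLMAX = VLEN×LMUL/SEW = 256×1/4/8 = 8
N=9: ⌈9/8⌉ = 2 iters; last vl = 9 − 1×8 = 1

[iterations, last_vl] = [2, 1]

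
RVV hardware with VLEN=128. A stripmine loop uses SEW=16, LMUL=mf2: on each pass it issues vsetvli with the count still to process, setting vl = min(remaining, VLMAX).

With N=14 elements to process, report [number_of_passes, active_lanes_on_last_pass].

[iterations, last_vl] = [4, 2]

VLMAX = (128 × 1/2) / 16 = 4 lanes
14 elements at 4/iter → 4 passes, remainder 2 on the last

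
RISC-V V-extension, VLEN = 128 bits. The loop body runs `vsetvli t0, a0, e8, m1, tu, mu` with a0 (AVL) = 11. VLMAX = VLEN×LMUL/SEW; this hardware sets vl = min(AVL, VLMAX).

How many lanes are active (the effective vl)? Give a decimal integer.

vl = 11

lanes per group: 128·1/8 = 16
AVL=11 ≤ VLMAX=16, so vl = 11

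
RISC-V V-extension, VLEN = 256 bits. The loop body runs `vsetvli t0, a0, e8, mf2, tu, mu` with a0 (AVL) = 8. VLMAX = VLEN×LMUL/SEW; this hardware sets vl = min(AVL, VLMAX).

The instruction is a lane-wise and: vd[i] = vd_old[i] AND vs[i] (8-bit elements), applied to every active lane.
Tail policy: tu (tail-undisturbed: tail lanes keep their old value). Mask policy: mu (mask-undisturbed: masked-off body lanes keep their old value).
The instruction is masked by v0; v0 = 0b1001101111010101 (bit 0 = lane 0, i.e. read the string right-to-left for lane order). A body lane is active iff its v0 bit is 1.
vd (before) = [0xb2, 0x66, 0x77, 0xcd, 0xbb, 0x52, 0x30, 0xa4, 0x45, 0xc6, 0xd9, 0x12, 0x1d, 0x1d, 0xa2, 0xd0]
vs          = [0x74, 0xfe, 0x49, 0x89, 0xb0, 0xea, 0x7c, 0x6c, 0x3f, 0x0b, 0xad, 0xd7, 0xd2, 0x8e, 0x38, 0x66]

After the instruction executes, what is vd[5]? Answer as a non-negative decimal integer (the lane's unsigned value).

VLMAX = (256 × 1/2) / 8 = 16 lanes
vl ← min(8, 16) = 8
lane  0: and(0xb2,0x74) ⇒ 0x30
lane  1: mask-off/keep ⇒ 0x66
lane  2: and(0x77,0x49) ⇒ 0x41
lane  3: mask-off/keep ⇒ 0xcd
lane  4: and(0xbb,0xb0) ⇒ 0xb0
lane  5: mask-off/keep ⇒ 0x52
lane  6: and(0x30,0x7c) ⇒ 0x30
lane  7: and(0xa4,0x6c) ⇒ 0x24
lane  8: tail/keep ⇒ 0x45
lane  9: tail/keep ⇒ 0xc6
lane 10: tail/keep ⇒ 0xd9
lane 11: tail/keep ⇒ 0x12
lane 12: tail/keep ⇒ 0x1d
lane 13: tail/keep ⇒ 0x1d
lane 14: tail/keep ⇒ 0xa2
lane 15: tail/keep ⇒ 0xd0

vd[5] = 82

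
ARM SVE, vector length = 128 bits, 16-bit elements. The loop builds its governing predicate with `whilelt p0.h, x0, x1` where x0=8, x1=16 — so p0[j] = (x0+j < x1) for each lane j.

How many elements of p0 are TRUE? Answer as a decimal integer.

128-bit reg / 16-bit elem → 8 lanes
active while 8+j < 16, i.e. j ∈ [0,8) capped at 8 ⇒ 8

vl = 8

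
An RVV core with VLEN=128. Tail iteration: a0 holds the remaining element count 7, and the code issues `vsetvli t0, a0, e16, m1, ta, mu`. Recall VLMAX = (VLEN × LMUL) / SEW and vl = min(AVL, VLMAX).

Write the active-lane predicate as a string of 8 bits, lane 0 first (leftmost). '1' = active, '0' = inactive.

predicate = 11111110

VLMAX = (128 × 1) / 16 = 8 lanes
AVL=7 ≤ VLMAX=8, so vl = 7
bits (lane 0 leftmost): 11111110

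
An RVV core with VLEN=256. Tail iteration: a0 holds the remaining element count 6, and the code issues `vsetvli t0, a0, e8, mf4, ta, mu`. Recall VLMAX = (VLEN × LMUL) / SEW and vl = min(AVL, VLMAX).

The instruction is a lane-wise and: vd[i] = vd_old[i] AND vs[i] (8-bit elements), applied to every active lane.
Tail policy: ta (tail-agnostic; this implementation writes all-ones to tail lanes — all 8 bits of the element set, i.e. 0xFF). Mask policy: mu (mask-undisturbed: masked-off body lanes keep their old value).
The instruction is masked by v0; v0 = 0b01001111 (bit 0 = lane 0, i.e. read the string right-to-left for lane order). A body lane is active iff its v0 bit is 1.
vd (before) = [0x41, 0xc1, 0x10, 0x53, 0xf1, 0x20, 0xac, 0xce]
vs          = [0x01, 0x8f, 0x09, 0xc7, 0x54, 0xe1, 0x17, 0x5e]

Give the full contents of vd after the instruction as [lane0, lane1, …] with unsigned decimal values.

vd = [1, 129, 0, 67, 241, 32, 255, 255]

VLMAX = (256 × 1/4) / 8 = 8 lanes
vl = min(AVL, VLMAX) = min(6, 8) = 6
  i=0: and(0x41,0x01) → 1
  i=1: and(0xc1,0x8f) → 129
  i=2: and(0x10,0x09) → 0
  i=3: and(0x53,0xc7) → 67
  i=4: mask-off/keep → 241
  i=5: mask-off/keep → 32
  i=6: tail/ones → 255
  i=7: tail/ones → 255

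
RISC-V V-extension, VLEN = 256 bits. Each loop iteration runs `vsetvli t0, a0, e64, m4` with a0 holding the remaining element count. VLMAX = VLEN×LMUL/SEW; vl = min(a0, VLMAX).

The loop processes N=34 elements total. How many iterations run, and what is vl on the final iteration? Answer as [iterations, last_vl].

[iterations, last_vl] = [3, 2]

lanes per group: 256·4/64 = 16
N=34: ⌈34/16⌉ = 3 iters; last vl = 34 − 2×16 = 2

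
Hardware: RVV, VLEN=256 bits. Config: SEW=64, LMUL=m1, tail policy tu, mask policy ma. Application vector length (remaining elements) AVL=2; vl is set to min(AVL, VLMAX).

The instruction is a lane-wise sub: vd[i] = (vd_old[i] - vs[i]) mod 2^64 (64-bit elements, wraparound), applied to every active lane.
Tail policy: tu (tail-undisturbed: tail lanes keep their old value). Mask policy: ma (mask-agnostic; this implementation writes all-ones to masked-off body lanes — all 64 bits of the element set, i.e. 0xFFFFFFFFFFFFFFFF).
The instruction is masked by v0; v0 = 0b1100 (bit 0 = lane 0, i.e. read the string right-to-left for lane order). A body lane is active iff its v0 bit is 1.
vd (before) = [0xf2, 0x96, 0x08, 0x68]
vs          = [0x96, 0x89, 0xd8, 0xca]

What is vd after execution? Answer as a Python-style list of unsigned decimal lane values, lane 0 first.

VLMAX = (256 × 1) / 64 = 4 lanes
vl = min(AVL, VLMAX) = min(2, 4) = 2
  i=0: mask-off/ones → 18446744073709551615
  i=1: mask-off/ones → 18446744073709551615
  i=2: tail/keep → 8
  i=3: tail/keep → 104

vd = [18446744073709551615, 18446744073709551615, 8, 104]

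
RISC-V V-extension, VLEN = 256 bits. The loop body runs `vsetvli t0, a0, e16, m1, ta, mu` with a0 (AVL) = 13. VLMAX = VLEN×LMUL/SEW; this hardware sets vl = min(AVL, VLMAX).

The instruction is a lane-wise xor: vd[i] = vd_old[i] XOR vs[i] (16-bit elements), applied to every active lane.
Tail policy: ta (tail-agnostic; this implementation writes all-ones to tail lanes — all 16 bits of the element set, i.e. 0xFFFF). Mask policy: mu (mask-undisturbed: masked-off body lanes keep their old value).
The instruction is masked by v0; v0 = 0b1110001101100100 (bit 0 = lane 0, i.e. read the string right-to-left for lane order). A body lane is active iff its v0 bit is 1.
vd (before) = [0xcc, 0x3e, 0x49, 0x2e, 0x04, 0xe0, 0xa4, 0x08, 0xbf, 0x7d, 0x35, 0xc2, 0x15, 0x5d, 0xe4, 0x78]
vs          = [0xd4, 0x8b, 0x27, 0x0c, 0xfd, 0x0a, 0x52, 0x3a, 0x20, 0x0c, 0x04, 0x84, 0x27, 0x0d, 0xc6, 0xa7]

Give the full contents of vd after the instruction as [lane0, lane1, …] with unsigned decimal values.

VLMAX = (256 × 1) / 16 = 16 lanes
AVL=13 ≤ VLMAX=16, so vl = 13
  i=0: mask-off/keep → 204
  i=1: mask-off/keep → 62
  i=2: xor(0x49,0x27) → 110
  i=3: mask-off/keep → 46
  i=4: mask-off/keep → 4
  i=5: xor(0xe0,0x0a) → 234
  i=6: xor(0xa4,0x52) → 246
  i=7: mask-off/keep → 8
  i=8: xor(0xbf,0x20) → 159
  i=9: xor(0x7d,0x0c) → 113
  i=10: mask-off/keep → 53
  i=11: mask-off/keep → 194
  i=12: mask-off/keep → 21
  i=13: tail/ones → 65535
  i=14: tail/ones → 65535
  i=15: tail/ones → 65535

vd = [204, 62, 110, 46, 4, 234, 246, 8, 159, 113, 53, 194, 21, 65535, 65535, 65535]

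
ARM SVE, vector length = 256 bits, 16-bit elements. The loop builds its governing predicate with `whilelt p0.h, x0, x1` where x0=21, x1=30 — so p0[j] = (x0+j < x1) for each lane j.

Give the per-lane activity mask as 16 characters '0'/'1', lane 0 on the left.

256-bit reg / 16-bit elem → 16 lanes
whilelt: lane j active iff 21+j < 30 → j < 9 → 9 active
bits (lane 0 leftmost): 1111111110000000

predicate = 1111111110000000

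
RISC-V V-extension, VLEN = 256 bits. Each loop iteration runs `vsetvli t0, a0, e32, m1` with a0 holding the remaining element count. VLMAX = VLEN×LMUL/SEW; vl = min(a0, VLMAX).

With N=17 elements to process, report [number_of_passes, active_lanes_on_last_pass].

VLMAX = VLEN×LMUL/SEW = 256×1/32 = 8
N=17: ⌈17/8⌉ = 3 iters; last vl = 17 − 2×8 = 1

[iterations, last_vl] = [3, 1]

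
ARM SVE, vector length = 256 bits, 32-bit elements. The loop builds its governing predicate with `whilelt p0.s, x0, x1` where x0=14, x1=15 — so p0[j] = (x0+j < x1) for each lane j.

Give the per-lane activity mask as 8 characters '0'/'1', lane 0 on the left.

256-bit reg / 32-bit elem → 8 lanes
p0[j] = (14+j < 15); true for j=0..0 → 1 lanes set
bits (lane 0 leftmost): 10000000

predicate = 10000000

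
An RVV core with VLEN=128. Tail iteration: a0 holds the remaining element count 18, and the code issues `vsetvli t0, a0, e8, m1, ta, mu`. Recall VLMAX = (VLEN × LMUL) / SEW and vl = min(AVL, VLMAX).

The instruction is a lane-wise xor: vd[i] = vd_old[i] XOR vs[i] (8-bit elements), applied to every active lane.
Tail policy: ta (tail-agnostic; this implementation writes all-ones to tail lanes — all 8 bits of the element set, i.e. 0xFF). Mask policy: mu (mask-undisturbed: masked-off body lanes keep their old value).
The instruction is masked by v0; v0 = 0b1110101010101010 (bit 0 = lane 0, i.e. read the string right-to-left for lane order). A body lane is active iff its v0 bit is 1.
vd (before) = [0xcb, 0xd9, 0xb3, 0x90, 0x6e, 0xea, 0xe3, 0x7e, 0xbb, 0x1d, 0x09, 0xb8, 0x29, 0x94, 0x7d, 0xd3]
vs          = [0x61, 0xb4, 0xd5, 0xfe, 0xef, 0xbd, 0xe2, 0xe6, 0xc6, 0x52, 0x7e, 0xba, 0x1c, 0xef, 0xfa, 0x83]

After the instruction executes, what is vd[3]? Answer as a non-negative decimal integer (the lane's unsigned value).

VLMAX = VLEN×LMUL/SEW = 128×1/8 = 16
AVL=18 > VLMAX=16, so vl = 16
vd[0] mask-off/keep -> 0xcb
vd[1] xor(0xd9,0xb4) -> 0x6d
vd[2] mask-off/keep -> 0xb3
vd[3] xor(0x90,0xfe) -> 0x6e
vd[4] mask-off/keep -> 0x6e
vd[5] xor(0xea,0xbd) -> 0x57
vd[6] mask-off/keep -> 0xe3
vd[7] xor(0x7e,0xe6) -> 0x98
vd[8] mask-off/keep -> 0xbb
vd[9] xor(0x1d,0x52) -> 0x4f
vd[10] mask-off/keep -> 0x09
vd[11] xor(0xb8,0xba) -> 0x02
vd[12] mask-off/keep -> 0x29
vd[13] xor(0x94,0xef) -> 0x7b
vd[14] xor(0x7d,0xfa) -> 0x87
vd[15] xor(0xd3,0x83) -> 0x50

vd[3] = 110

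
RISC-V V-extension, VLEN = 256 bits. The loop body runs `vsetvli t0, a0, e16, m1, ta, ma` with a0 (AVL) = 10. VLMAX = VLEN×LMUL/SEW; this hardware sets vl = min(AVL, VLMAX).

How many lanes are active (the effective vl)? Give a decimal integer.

vl = 10

VLMAX = (256 × 1) / 16 = 16 lanes
AVL=10 ≤ VLMAX=16, so vl = 10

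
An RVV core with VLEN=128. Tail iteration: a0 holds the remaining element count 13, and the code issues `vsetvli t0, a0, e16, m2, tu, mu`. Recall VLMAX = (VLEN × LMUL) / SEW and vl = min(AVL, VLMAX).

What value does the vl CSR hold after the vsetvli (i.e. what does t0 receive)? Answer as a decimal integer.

vl = 13

lanes per group: 128·2/16 = 16
AVL=13 ≤ VLMAX=16, so vl = 13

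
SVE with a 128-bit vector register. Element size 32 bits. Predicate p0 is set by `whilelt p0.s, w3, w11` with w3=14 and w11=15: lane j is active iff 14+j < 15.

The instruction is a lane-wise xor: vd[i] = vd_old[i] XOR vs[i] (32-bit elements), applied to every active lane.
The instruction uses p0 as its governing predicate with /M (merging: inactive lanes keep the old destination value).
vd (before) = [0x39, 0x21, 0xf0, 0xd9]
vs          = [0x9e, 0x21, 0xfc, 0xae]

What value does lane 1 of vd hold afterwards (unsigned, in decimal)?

vd[1] = 33

128-bit reg / 32-bit elem → 4 lanes
p0[j] = (14+j < 15); true for j=0..0 → 1 lanes set
  i=0: xor(0x39,0x9e) → 167
  i=1: tail/keep → 33
  i=2: tail/keep → 240
  i=3: tail/keep → 217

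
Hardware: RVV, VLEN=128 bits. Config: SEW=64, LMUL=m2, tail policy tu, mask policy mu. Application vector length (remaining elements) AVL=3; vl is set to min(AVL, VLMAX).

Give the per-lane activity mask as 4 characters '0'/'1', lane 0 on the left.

VLMAX = VLEN×LMUL/SEW = 128×2/64 = 4
vl = min(AVL, VLMAX) = min(3, 4) = 3
bits (lane 0 leftmost): 1110

predicate = 1110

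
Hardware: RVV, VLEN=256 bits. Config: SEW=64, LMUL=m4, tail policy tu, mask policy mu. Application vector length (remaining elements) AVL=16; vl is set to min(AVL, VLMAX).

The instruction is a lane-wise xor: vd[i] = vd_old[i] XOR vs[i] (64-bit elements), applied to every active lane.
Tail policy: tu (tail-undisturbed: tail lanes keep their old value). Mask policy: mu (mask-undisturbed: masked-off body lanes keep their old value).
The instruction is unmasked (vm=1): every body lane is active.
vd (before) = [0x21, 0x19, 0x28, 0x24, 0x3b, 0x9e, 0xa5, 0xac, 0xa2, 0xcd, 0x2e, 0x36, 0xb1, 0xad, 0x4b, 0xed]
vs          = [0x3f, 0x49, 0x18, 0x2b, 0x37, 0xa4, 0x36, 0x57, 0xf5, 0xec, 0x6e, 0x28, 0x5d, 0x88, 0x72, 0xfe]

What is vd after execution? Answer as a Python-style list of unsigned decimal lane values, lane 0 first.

VLMAX = (256 × 4) / 64 = 16 lanes
vl ← min(16, 16) = 16
[0] xor(0x21,0x3f) = 0x1e
[1] xor(0x19,0x49) = 0x50
[2] xor(0x28,0x18) = 0x30
[3] xor(0x24,0x2b) = 0x0f
[4] xor(0x3b,0x37) = 0x0c
[5] xor(0x9e,0xa4) = 0x3a
[6] xor(0xa5,0x36) = 0x93
[7] xor(0xac,0x57) = 0xfb
[8] xor(0xa2,0xf5) = 0x57
[9] xor(0xcd,0xec) = 0x21
[10] xor(0x2e,0x6e) = 0x40
[11] xor(0x36,0x28) = 0x1e
[12] xor(0xb1,0x5d) = 0xec
[13] xor(0xad,0x88) = 0x25
[14] xor(0x4b,0x72) = 0x39
[15] xor(0xed,0xfe) = 0x13

vd = [30, 80, 48, 15, 12, 58, 147, 251, 87, 33, 64, 30, 236, 37, 57, 19]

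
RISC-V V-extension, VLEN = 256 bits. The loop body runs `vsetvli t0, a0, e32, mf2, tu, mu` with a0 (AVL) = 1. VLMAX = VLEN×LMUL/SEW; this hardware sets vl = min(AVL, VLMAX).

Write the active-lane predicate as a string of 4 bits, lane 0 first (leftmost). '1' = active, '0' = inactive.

lanes per group: 256·1/2/32 = 4
vl = min(AVL, VLMAX) = min(1, 4) = 1
bits (lane 0 leftmost): 1000

predicate = 1000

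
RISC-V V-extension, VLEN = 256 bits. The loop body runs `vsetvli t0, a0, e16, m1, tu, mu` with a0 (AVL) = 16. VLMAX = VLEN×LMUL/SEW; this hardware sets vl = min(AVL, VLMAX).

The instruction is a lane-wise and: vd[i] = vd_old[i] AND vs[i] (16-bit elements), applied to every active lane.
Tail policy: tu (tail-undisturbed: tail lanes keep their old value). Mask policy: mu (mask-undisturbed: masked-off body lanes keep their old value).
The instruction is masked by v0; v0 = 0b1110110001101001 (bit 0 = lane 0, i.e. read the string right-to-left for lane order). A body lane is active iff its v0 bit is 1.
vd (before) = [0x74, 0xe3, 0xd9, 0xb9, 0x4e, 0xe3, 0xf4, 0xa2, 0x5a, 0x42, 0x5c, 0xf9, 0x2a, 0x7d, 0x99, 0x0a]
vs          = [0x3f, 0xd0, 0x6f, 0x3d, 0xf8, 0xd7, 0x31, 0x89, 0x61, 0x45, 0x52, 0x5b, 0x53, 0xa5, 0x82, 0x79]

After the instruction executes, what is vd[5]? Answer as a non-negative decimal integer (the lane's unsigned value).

vd[5] = 195

VLMAX = (256 × 1) / 16 = 16 lanes
AVL=16 ≤ VLMAX=16, so vl = 16
lane  0: and(0x74,0x3f) ⇒ 0x34
lane  1: mask-off/keep ⇒ 0xe3
lane  2: mask-off/keep ⇒ 0xd9
lane  3: and(0xb9,0x3d) ⇒ 0x39
lane  4: mask-off/keep ⇒ 0x4e
lane  5: and(0xe3,0xd7) ⇒ 0xc3
lane  6: and(0xf4,0x31) ⇒ 0x30
lane  7: mask-off/keep ⇒ 0xa2
lane  8: mask-off/keep ⇒ 0x5a
lane  9: mask-off/keep ⇒ 0x42
lane 10: and(0x5c,0x52) ⇒ 0x50
lane 11: and(0xf9,0x5b) ⇒ 0x59
lane 12: mask-off/keep ⇒ 0x2a
lane 13: and(0x7d,0xa5) ⇒ 0x25
lane 14: and(0x99,0x82) ⇒ 0x80
lane 15: and(0x0a,0x79) ⇒ 0x08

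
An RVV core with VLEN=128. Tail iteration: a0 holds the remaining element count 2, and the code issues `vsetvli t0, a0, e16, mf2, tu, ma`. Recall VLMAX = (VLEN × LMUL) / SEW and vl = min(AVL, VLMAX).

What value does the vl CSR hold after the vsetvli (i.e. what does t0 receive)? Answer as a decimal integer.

vl = 2

VLMAX = (128 × 1/2) / 16 = 4 lanes
AVL=2 ≤ VLMAX=4, so vl = 2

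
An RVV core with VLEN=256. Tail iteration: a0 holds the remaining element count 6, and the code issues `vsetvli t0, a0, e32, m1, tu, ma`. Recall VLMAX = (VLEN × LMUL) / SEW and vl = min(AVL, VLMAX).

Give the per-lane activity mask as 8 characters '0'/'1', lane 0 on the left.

predicate = 11111100

lanes per group: 256·1/32 = 8
vl ← min(6, 8) = 6
bits (lane 0 leftmost): 11111100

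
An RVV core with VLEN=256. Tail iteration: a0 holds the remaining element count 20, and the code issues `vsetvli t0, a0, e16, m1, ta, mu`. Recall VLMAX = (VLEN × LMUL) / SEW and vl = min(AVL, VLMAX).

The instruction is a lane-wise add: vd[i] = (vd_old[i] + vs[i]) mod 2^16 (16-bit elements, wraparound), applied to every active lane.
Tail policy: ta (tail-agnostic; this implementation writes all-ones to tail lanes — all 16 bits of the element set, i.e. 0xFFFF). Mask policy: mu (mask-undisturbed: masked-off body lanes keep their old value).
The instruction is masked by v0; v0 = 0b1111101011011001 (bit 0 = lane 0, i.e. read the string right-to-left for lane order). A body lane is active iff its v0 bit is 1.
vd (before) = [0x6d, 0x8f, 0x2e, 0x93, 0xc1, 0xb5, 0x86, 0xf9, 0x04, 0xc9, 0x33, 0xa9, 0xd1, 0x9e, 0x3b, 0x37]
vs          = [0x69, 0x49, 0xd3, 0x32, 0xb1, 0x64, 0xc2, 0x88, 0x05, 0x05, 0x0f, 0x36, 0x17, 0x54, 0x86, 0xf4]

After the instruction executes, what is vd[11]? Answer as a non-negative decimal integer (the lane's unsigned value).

VLMAX = (256 × 1) / 16 = 16 lanes
AVL=20 > VLMAX=16, so vl = 16
[0] add(0x6d,0x69) = 0xd6
[1] mask-off/keep = 0x8f
[2] mask-off/keep = 0x2e
[3] add(0x93,0x32) = 0xc5
[4] add(0xc1,0xb1) = 0x172
[5] mask-off/keep = 0xb5
[6] add(0x86,0xc2) = 0x148
[7] add(0xf9,0x88) = 0x181
[8] mask-off/keep = 0x04
[9] add(0xc9,0x05) = 0xce
[10] mask-off/keep = 0x33
[11] add(0xa9,0x36) = 0xdf
[12] add(0xd1,0x17) = 0xe8
[13] add(0x9e,0x54) = 0xf2
[14] add(0x3b,0x86) = 0xc1
[15] add(0x37,0xf4) = 0x12b

vd[11] = 223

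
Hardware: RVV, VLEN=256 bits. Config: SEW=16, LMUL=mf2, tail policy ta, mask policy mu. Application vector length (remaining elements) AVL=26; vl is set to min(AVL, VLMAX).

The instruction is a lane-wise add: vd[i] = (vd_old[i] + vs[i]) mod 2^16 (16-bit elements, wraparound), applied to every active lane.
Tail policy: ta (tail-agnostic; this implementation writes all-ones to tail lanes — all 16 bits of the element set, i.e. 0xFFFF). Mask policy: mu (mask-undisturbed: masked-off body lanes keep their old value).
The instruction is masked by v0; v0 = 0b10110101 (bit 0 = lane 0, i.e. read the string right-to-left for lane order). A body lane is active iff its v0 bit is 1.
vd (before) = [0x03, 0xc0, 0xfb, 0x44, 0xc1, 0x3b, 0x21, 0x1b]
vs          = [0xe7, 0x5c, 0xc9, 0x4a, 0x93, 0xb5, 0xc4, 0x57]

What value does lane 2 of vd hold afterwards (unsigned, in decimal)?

VLMAX = (256 × 1/2) / 16 = 8 lanes
vl = min(AVL, VLMAX) = min(26, 8) = 8
[0] add(0x03,0xe7) = 0xea
[1] mask-off/keep = 0xc0
[2] add(0xfb,0xc9) = 0x1c4
[3] mask-off/keep = 0x44
[4] add(0xc1,0x93) = 0x154
[5] add(0x3b,0xb5) = 0xf0
[6] mask-off/keep = 0x21
[7] add(0x1b,0x57) = 0x72

vd[2] = 452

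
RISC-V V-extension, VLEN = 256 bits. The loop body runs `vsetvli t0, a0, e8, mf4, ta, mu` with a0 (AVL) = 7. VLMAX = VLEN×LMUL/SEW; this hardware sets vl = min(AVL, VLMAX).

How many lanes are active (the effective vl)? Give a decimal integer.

lanes per group: 256·1/4/8 = 8
vl = min(AVL, VLMAX) = min(7, 8) = 7

vl = 7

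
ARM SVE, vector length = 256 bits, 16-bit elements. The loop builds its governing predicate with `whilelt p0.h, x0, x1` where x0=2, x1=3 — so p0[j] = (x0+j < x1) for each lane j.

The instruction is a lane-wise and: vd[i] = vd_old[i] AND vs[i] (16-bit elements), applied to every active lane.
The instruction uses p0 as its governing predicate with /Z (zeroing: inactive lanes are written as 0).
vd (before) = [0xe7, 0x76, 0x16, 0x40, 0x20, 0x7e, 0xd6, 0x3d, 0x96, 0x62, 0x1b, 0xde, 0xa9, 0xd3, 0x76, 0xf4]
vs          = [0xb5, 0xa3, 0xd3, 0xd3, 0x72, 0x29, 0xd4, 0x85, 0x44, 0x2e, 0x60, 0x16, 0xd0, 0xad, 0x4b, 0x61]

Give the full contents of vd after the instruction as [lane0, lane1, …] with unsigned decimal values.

register lanes = 256/16 = 16
whilelt: lane j active iff 2+j < 3 → j < 1 → 1 active
  i=0: and(0xe7,0xb5) → 165
  i=1: tail/zero → 0
  i=2: tail/zero → 0
  i=3: tail/zero → 0
  i=4: tail/zero → 0
  i=5: tail/zero → 0
  i=6: tail/zero → 0
  i=7: tail/zero → 0
  i=8: tail/zero → 0
  i=9: tail/zero → 0
  i=10: tail/zero → 0
  i=11: tail/zero → 0
  i=12: tail/zero → 0
  i=13: tail/zero → 0
  i=14: tail/zero → 0
  i=15: tail/zero → 0

vd = [165, 0, 0, 0, 0, 0, 0, 0, 0, 0, 0, 0, 0, 0, 0, 0]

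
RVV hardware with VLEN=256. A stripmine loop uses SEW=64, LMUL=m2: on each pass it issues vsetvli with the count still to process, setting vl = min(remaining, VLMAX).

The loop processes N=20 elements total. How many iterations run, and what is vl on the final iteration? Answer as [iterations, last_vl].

VLMAX = VLEN×LMUL/SEW = 256×2/64 = 8
iterations = ceil(20/8) = 3; final-pass vl = 4

[iterations, last_vl] = [3, 4]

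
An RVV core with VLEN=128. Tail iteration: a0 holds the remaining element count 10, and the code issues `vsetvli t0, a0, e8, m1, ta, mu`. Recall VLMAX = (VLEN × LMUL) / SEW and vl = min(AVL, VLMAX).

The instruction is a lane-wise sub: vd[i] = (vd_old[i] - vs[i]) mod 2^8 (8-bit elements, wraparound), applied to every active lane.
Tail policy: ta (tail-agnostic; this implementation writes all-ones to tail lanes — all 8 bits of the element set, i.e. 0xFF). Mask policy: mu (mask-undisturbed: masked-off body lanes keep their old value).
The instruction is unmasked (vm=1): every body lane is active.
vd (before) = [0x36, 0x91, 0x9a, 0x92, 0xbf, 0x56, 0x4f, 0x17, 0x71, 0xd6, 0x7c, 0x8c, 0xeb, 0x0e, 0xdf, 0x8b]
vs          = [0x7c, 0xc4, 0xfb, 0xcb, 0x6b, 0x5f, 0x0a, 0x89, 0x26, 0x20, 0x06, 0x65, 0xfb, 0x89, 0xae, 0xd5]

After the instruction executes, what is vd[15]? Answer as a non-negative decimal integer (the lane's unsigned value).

vd[15] = 255

lanes per group: 128·1/8 = 16
AVL=10 ≤ VLMAX=16, so vl = 10
  i=0: sub(0x36,0x7c) → 186
  i=1: sub(0x91,0xc4) → 205
  i=2: sub(0x9a,0xfb) → 159
  i=3: sub(0x92,0xcb) → 199
  i=4: sub(0xbf,0x6b) → 84
  i=5: sub(0x56,0x5f) → 247
  i=6: sub(0x4f,0x0a) → 69
  i=7: sub(0x17,0x89) → 142
  i=8: sub(0x71,0x26) → 75
  i=9: sub(0xd6,0x20) → 182
  i=10: tail/ones → 255
  i=11: tail/ones → 255
  i=12: tail/ones → 255
  i=13: tail/ones → 255
  i=14: tail/ones → 255
  i=15: tail/ones → 255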